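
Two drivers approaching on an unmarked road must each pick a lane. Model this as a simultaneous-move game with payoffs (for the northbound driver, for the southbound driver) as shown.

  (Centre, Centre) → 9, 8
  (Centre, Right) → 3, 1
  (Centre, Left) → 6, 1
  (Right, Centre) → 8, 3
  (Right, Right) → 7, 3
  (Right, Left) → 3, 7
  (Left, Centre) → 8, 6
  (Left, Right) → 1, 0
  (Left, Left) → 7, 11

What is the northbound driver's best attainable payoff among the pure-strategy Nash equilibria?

Both Centre is a pure NE (the northbound driver: 9 ≥ 8; the southbound driver: 8 ≥ 1). The northbound driver gets 9.
Both Left is a pure NE (the northbound driver: 7 ≥ 6; the southbound driver: 11 ≥ 6). The northbound driver gets 7.
Every other cell has a profitable deviation for at least one player. Highest of {9, 7} is 9.

9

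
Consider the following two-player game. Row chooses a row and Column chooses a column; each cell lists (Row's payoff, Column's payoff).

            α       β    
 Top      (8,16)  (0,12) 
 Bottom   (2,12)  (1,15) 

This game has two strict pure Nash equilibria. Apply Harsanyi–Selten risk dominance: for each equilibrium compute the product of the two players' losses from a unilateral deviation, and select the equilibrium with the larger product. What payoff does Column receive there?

16

At (Top, α): Row loses 8 − 2 = 6 by deviating; Column loses 16 − 12 = 4. Product = 6·4 = 24.
At (Bottom, β): Row loses 1 − 0 = 1 by deviating; Column loses 15 − 12 = 3. Product = 1·3 = 3.
24 > 3, so (Top, α) is risk-dominant. Column's payoff there is 16.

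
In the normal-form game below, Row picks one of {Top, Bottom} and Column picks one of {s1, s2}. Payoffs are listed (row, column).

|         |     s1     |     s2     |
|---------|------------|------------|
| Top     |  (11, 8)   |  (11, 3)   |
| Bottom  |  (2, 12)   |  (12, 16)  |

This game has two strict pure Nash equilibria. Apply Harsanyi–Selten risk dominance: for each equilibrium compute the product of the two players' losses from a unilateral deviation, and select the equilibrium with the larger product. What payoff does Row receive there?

11

At (Top, s1): Row loses 11 − 2 = 9 by deviating; Column loses 8 − 3 = 5. Product = 9·5 = 45.
At (Bottom, s2): Row loses 12 − 11 = 1 by deviating; Column loses 16 − 12 = 4. Product = 1·4 = 4.
45 > 4, so (Top, s1) is risk-dominant. Row's payoff there is 11.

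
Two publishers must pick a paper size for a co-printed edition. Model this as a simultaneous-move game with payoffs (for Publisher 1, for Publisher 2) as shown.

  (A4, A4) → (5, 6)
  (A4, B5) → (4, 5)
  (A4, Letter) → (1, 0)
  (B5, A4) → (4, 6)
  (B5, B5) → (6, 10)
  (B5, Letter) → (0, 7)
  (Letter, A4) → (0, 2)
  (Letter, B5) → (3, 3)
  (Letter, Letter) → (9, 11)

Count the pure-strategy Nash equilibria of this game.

3

Both A4: Publisher 1 gets 5 (best alternative 4); Publisher 2 gets 6 (best alternative 5). Neither deviates — NE.
Both B5: Publisher 1 gets 6 (best alternative 4); Publisher 2 gets 10 (best alternative 7). Neither deviates — NE.
Both Letter: Publisher 1 gets 9 (best alternative 1); Publisher 2 gets 11 (best alternative 3). Neither deviates — NE.
(A4, Letter) is not a NE: Publisher 1 would switch to Letter (9 > 1).
No other cell survives both best-response checks, so there are 3 pure NE.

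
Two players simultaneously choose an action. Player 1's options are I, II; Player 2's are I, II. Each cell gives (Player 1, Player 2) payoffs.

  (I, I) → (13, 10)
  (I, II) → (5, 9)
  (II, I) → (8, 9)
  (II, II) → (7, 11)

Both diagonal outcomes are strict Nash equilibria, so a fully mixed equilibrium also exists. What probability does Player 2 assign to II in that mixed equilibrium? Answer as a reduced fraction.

5/7

Player 2's mix q on I must make Player 1 indifferent between I and II.
Player 1's payoff from I: 13q + 5(1−q). From II: 8q + 7(1−q).
Set equal: 5q = 2(1−q) → q = 2/7.
Probability on II is 1 − 2/7 = 5/7.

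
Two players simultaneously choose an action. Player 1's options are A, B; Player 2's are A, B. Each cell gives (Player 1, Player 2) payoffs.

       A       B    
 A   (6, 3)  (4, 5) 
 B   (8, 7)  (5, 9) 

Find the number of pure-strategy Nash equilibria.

1

Both B: Player 1 gets 5 (best alternative 4); Player 2 gets 9 (best alternative 7). Neither deviates — NE.
Both A is not a NE: Player 1 would switch to B (8 > 6).
No other cell survives both best-response checks, so there is 1 pure NE.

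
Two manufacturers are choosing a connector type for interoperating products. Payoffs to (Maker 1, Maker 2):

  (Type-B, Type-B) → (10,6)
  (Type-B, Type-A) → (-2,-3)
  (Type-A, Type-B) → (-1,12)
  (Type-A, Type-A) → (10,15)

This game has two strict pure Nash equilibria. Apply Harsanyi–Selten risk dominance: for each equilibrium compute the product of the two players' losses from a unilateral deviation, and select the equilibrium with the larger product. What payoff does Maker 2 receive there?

6

At both Type-B: Maker 1 loses 10 − (-1) = 11 by deviating; Maker 2 loses 6 − (-3) = 9. Product = 11·9 = 99.
At both Type-A: Maker 1 loses 10 − (-2) = 12 by deviating; Maker 2 loses 15 − 12 = 3. Product = 12·3 = 36.
99 > 36, so both Type-B is risk-dominant. Maker 2's payoff there is 6.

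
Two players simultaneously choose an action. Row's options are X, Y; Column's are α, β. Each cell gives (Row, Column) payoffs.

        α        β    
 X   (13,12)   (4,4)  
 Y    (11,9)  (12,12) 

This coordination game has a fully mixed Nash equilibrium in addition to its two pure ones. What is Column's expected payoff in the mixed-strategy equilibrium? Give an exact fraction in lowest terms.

108/11

Row mixes with probability p on X, chosen so Column is indifferent: 12p + 9(1−p) = 4p + 12(1−p) gives p = 3/11.
Column's expected payoff is 12·3/11 + 9·8/11 = 108/11.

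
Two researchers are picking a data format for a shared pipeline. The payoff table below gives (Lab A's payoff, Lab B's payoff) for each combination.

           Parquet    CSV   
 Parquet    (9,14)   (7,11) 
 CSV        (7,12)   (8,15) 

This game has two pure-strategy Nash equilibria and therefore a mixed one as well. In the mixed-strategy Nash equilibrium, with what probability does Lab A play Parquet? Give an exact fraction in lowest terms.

Lab A's mix p on Parquet must make Lab B indifferent between Parquet and CSV.
Lab B's payoff from Parquet: 14p + 12(1−p). From CSV: 11p + 15(1−p).
Set equal: 3p = 3(1−p) → p = 3/6 = 1/2.

1/2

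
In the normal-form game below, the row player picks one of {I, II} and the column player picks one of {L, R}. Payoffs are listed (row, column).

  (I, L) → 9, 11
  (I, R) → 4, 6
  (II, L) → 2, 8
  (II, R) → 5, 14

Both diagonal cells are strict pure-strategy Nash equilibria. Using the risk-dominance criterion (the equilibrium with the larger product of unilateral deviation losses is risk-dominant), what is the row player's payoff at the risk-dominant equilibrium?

9

At (I, L): the row player loses 9 − 2 = 7 by deviating; the column player loses 11 − 6 = 5. Product = 7·5 = 35.
At (II, R): the row player loses 5 − 4 = 1 by deviating; the column player loses 14 − 8 = 6. Product = 1·6 = 6.
35 > 6, so (I, L) is risk-dominant. The row player's payoff there is 9.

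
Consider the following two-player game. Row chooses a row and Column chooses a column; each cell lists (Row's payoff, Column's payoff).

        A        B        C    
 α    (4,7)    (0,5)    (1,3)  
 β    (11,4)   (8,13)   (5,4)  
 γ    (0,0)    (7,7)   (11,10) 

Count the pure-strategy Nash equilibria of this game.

2

(β, B): Row gets 8 (best alternative 7); Column gets 13 (best alternative 4). Neither deviates — NE.
(γ, C): Row gets 11 (best alternative 5); Column gets 10 (best alternative 7). Neither deviates — NE.
(α, A) is not a NE: Row would switch to β (11 > 4).
No other cell survives both best-response checks, so there are 2 pure NE.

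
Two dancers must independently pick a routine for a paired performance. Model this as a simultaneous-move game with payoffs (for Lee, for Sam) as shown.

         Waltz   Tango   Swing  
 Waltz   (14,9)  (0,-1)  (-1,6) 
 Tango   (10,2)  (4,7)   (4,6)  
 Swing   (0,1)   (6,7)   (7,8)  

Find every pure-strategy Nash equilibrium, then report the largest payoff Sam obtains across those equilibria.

9

Both Waltz is a pure NE (Lee: 14 ≥ 10; Sam: 9 ≥ 6). Sam gets 9.
Both Swing is a pure NE (Lee: 7 ≥ 4; Sam: 8 ≥ 7). Sam gets 8.
Every other cell has a profitable deviation for at least one player. Highest of {9, 8} is 9.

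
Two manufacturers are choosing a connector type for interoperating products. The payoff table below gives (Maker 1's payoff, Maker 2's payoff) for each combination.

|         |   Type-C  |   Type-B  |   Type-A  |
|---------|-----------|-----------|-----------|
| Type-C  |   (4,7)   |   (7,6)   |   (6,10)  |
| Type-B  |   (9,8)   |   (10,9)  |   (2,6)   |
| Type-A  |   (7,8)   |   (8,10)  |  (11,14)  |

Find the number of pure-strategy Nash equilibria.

Both Type-B: Maker 1 gets 10 (best alternative 8); Maker 2 gets 9 (best alternative 8). Neither deviates — NE.
Both Type-A: Maker 1 gets 11 (best alternative 6); Maker 2 gets 14 (best alternative 10). Neither deviates — NE.
Both Type-C is not a NE: Maker 1 would switch to Type-B (9 > 4).
No other cell survives both best-response checks, so there are 2 pure NE.

2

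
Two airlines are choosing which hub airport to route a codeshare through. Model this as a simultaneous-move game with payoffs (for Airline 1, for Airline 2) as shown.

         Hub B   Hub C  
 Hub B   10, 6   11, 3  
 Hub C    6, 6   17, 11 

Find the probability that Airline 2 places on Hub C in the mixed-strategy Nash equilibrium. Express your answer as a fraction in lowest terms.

2/5

Airline 2's mix q on Hub B must make Airline 1 indifferent between Hub B and Hub C.
Airline 1's payoff from Hub B: 10q + 11(1−q). From Hub C: 6q + 17(1−q).
Set equal: 4q = 6(1−q) → q = 6/10 = 3/5.
Probability on Hub C is 1 − 3/5 = 2/5.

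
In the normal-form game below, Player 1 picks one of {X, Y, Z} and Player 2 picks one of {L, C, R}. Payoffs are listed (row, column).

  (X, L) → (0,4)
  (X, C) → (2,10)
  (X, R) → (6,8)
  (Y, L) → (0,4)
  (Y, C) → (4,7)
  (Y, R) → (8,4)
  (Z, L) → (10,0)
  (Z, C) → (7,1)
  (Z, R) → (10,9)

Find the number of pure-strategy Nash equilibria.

(Z, R): Player 1 gets 10 (best alternative 8); Player 2 gets 9 (best alternative 1). Neither deviates — NE.
(Y, C) is not a NE: Player 1 would switch to Z (7 > 4).
No other cell survives both best-response checks, so there is 1 pure NE.

1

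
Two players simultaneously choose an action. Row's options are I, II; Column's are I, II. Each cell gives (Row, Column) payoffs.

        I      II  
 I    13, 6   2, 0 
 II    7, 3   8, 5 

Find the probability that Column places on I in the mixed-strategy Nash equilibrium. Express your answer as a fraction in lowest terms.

Column's mix q on I must make Row indifferent between I and II.
Row's payoff from I: 13q + 2(1−q). From II: 7q + 8(1−q).
Set equal: 6q = 6(1−q) → q = 6/12 = 1/2.

1/2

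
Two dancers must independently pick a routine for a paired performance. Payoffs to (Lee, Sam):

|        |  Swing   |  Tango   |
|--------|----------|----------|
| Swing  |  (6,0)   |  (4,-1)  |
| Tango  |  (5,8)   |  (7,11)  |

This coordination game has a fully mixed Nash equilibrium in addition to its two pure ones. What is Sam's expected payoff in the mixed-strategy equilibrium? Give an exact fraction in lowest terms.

2

Lee mixes with probability p on Swing, chosen so Sam is indifferent: 0p + 8(1−p) = (-1)p + 11(1−p) gives p = 3/4.
Sam's expected payoff is 0·3/4 + 8·1/4 = 2.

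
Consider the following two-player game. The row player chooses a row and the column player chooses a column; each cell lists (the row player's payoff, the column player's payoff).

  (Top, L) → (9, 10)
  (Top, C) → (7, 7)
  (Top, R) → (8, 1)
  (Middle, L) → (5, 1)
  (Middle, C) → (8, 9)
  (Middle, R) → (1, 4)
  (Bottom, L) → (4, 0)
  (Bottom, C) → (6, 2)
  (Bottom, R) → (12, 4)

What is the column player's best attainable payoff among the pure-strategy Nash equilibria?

(Top, L) is a pure NE (the row player: 9 ≥ 5; the column player: 10 ≥ 7). The column player gets 10.
(Middle, C) is a pure NE (the row player: 8 ≥ 7; the column player: 9 ≥ 4). The column player gets 9.
(Bottom, R) is a pure NE (the row player: 12 ≥ 8; the column player: 4 ≥ 2). The column player gets 4.
Every other cell has a profitable deviation for at least one player. Highest of {10, 9, 4} is 10.

10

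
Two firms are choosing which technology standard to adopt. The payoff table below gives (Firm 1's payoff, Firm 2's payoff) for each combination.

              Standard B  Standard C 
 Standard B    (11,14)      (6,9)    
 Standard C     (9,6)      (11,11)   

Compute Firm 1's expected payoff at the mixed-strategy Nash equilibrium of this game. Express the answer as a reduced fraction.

67/7

Firm 2 mixes with probability q on Standard B, chosen so Firm 1 is indifferent: 11q + 6(1−q) = 9q + 11(1−q) gives q = 5/7.
Firm 1's expected payoff (from either row, since indifferent) is 11·5/7 + 6·2/7 = 67/7.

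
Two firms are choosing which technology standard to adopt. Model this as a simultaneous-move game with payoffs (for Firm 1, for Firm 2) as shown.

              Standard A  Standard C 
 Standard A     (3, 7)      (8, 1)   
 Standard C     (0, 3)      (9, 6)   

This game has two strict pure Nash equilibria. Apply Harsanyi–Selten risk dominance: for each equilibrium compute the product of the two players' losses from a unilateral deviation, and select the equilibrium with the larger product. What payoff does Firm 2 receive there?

At both Standard A: Firm 1 loses 3 − 0 = 3 by deviating; Firm 2 loses 7 − 1 = 6. Product = 3·6 = 18.
At both Standard C: Firm 1 loses 9 − 8 = 1 by deviating; Firm 2 loses 6 − 3 = 3. Product = 1·3 = 3.
18 > 3, so both Standard A is risk-dominant. Firm 2's payoff there is 7.

7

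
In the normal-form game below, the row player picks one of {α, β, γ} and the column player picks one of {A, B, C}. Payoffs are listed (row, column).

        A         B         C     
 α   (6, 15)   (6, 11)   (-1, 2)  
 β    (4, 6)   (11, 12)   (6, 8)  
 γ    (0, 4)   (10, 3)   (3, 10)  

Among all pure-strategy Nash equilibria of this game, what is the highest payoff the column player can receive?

15

(α, A) is a pure NE (the row player: 6 ≥ 4; the column player: 15 ≥ 11). The column player gets 15.
(β, B) is a pure NE (the row player: 11 ≥ 10; the column player: 12 ≥ 8). The column player gets 12.
Every other cell has a profitable deviation for at least one player. Highest of {15, 12} is 15.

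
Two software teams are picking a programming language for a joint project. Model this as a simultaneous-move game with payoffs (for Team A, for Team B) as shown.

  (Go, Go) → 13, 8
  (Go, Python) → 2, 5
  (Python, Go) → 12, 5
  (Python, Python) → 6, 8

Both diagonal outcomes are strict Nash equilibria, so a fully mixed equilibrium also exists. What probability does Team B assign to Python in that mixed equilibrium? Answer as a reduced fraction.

1/5

Team B's mix q on Go must make Team A indifferent between Go and Python.
Team A's payoff from Go: 13q + 2(1−q). From Python: 12q + 6(1−q).
Set equal: 1q = 4(1−q) → q = 4/5.
Probability on Python is 1 − 4/5 = 1/5.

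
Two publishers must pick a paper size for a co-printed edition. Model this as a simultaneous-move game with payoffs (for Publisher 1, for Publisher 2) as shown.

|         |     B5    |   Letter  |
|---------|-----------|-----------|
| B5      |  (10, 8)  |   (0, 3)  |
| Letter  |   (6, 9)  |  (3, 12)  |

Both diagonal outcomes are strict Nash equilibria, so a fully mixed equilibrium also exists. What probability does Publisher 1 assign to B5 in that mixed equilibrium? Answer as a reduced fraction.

3/8

Publisher 1's mix p on B5 must make Publisher 2 indifferent between B5 and Letter.
Publisher 2's payoff from B5: 8p + 9(1−p). From Letter: 3p + 12(1−p).
Set equal: 5p = 3(1−p) → p = 3/8.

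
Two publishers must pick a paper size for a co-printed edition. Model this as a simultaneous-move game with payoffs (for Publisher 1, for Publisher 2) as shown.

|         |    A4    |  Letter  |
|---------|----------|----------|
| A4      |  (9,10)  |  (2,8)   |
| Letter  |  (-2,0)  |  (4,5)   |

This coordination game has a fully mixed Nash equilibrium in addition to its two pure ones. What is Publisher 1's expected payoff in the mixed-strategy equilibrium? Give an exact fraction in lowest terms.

40/13

Publisher 2 mixes with probability q on A4, chosen so Publisher 1 is indifferent: 9q + 2(1−q) = (-2)q + 4(1−q) gives q = 2/13.
Publisher 1's expected payoff (from either row, since indifferent) is 9·2/13 + 2·11/13 = 40/13.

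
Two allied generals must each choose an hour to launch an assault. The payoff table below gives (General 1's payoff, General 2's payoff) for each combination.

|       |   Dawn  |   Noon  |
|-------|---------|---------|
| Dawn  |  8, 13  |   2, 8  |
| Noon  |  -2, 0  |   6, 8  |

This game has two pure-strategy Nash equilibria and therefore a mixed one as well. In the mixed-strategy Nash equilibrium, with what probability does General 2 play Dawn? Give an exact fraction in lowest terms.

2/7

General 2's mix q on Dawn must make General 1 indifferent between Dawn and Noon.
General 1's payoff from Dawn: 8q + 2(1−q). From Noon: (-2)q + 6(1−q).
Set equal: 10q = 4(1−q) → q = 4/14 = 2/7.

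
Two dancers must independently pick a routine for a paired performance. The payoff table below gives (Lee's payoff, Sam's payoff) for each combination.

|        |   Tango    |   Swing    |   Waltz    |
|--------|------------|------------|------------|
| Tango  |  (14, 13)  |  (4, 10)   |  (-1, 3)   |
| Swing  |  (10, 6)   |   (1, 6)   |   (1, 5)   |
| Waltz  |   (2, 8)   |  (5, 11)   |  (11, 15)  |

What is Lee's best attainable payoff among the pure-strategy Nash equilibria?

Both Tango is a pure NE (Lee: 14 ≥ 10; Sam: 13 ≥ 10). Lee gets 14.
Both Waltz is a pure NE (Lee: 11 ≥ 1; Sam: 15 ≥ 11). Lee gets 11.
Every other cell has a profitable deviation for at least one player. Highest of {14, 11} is 14.

14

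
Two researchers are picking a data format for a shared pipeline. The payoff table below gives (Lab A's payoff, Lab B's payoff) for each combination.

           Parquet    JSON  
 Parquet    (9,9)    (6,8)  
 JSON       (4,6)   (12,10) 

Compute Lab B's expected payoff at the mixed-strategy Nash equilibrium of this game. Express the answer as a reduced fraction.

Lab A mixes with probability p on Parquet, chosen so Lab B is indifferent: 9p + 6(1−p) = 8p + 10(1−p) gives p = 4/5.
Lab B's expected payoff is 9·4/5 + 6·1/5 = 42/5.

42/5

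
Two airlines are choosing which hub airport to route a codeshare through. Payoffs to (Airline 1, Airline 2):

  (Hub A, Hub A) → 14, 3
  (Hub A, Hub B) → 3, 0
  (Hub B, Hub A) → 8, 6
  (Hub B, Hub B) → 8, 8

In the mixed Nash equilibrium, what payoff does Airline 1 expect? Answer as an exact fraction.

8

Airline 2 mixes with probability q on Hub A, chosen so Airline 1 is indifferent: 14q + 3(1−q) = 8q + 8(1−q) gives q = 5/11.
Airline 1's expected payoff (from either row, since indifferent) is 14·5/11 + 3·6/11 = 8.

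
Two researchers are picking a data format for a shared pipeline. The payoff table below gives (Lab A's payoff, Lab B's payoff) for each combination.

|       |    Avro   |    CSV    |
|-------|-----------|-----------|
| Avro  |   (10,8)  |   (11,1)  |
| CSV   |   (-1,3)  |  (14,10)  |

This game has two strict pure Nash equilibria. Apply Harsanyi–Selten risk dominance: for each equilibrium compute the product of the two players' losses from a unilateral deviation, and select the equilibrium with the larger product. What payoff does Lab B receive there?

At both Avro: Lab A loses 10 − (-1) = 11 by deviating; Lab B loses 8 − 1 = 7. Product = 11·7 = 77.
At both CSV: Lab A loses 14 − 11 = 3 by deviating; Lab B loses 10 − 3 = 7. Product = 3·7 = 21.
77 > 21, so both Avro is risk-dominant. Lab B's payoff there is 8.

8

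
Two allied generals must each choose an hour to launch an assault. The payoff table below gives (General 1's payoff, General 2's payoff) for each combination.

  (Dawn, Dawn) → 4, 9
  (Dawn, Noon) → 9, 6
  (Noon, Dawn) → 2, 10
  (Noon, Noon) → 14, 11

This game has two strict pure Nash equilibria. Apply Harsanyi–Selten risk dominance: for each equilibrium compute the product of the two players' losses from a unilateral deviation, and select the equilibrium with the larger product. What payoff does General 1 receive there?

4

At both Dawn: General 1 loses 4 − 2 = 2 by deviating; General 2 loses 9 − 6 = 3. Product = 2·3 = 6.
At both Noon: General 1 loses 14 − 9 = 5 by deviating; General 2 loses 11 − 10 = 1. Product = 5·1 = 5.
6 > 5, so both Dawn is risk-dominant. General 1's payoff there is 4.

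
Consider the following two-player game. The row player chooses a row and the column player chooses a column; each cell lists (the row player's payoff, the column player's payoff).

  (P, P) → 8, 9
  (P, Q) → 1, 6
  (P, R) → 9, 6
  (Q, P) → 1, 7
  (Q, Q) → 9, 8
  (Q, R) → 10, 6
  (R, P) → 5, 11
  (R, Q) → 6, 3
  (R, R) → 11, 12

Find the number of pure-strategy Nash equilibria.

3

Both P: the row player gets 8 (best alternative 5); the column player gets 9 (best alternative 6). Neither deviates — NE.
Both Q: the row player gets 9 (best alternative 6); the column player gets 8 (best alternative 7). Neither deviates — NE.
Both R: the row player gets 11 (best alternative 10); the column player gets 12 (best alternative 11). Neither deviates — NE.
(R, Q) is not a NE: the row player would switch to Q (9 > 6).
No other cell survives both best-response checks, so there are 3 pure NE.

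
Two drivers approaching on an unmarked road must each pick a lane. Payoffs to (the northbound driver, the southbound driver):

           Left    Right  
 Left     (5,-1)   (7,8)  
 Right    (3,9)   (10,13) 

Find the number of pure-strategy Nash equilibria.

Both Right: the northbound driver gets 10 (best alternative 7); the southbound driver gets 13 (best alternative 9). Neither deviates — NE.
Both Left is not a NE: the southbound driver would switch to Right (8 > -1).
No other cell survives both best-response checks, so there is 1 pure NE.

1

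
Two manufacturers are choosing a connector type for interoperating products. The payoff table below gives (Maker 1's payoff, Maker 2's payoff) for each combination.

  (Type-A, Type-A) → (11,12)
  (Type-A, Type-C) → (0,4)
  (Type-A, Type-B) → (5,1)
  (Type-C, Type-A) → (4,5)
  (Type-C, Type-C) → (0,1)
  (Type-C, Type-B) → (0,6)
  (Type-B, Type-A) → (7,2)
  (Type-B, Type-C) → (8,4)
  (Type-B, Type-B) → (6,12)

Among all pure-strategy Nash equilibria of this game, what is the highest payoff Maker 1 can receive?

11

Both Type-A is a pure NE (Maker 1: 11 ≥ 7; Maker 2: 12 ≥ 4). Maker 1 gets 11.
Both Type-B is a pure NE (Maker 1: 6 ≥ 5; Maker 2: 12 ≥ 4). Maker 1 gets 6.
Every other cell has a profitable deviation for at least one player. Highest of {11, 6} is 11.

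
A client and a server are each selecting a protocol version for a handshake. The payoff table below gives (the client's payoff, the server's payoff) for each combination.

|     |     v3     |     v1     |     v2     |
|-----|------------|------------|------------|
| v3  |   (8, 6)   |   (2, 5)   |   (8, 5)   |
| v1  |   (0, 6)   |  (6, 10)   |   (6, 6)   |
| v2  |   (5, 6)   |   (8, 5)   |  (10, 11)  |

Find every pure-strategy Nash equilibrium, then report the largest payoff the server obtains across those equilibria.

11

Both v3 is a pure NE (the client: 8 ≥ 5; the server: 6 ≥ 5). The server gets 6.
Both v2 is a pure NE (the client: 10 ≥ 8; the server: 11 ≥ 6). The server gets 11.
Every other cell has a profitable deviation for at least one player. Highest of {6, 11} is 11.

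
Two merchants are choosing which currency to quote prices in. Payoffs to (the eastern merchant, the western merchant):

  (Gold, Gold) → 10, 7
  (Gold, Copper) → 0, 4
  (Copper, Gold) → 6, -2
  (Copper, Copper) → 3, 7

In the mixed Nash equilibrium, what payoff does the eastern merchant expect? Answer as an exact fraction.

30/7

The western merchant mixes with probability q on Gold, chosen so the eastern merchant is indifferent: 10q + 0(1−q) = 6q + 3(1−q) gives q = 3/7.
The eastern merchant's expected payoff (from either row, since indifferent) is 10·3/7 + 0·4/7 = 30/7.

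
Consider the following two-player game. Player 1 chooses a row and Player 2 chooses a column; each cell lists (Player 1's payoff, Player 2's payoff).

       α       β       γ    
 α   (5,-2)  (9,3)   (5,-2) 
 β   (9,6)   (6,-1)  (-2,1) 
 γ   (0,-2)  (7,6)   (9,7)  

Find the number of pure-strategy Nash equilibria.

(α, β): Player 1 gets 9 (best alternative 7); Player 2 gets 3 (best alternative -2). Neither deviates — NE.
(β, α): Player 1 gets 9 (best alternative 5); Player 2 gets 6 (best alternative 1). Neither deviates — NE.
Both γ: Player 1 gets 9 (best alternative 5); Player 2 gets 7 (best alternative 6). Neither deviates — NE.
Both β is not a NE: Player 1 would switch to α (9 > 6).
No other cell survives both best-response checks, so there are 3 pure NE.

3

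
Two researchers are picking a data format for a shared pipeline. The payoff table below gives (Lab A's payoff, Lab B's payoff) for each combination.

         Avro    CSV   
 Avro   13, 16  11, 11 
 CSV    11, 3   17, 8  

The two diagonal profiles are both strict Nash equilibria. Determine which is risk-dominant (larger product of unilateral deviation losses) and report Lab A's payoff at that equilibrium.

At both Avro: Lab A loses 13 − 11 = 2 by deviating; Lab B loses 16 − 11 = 5. Product = 2·5 = 10.
At both CSV: Lab A loses 17 − 11 = 6 by deviating; Lab B loses 8 − 3 = 5. Product = 6·5 = 30.
30 > 10, so both CSV is risk-dominant. Lab A's payoff there is 17.

17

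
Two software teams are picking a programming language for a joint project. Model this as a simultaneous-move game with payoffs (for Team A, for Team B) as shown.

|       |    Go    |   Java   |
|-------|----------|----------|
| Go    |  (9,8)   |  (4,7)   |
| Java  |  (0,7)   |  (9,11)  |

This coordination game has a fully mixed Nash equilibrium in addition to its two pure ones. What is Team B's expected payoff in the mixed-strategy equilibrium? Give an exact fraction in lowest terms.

39/5

Team A mixes with probability p on Go, chosen so Team B is indifferent: 8p + 7(1−p) = 7p + 11(1−p) gives p = 4/5.
Team B's expected payoff is 8·4/5 + 7·1/5 = 39/5.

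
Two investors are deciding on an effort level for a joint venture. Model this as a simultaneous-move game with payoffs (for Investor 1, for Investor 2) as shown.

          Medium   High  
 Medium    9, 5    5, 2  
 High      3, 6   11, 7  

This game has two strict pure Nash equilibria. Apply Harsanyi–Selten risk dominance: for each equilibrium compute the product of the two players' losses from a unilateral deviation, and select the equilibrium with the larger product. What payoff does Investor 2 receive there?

5

At both Medium: Investor 1 loses 9 − 3 = 6 by deviating; Investor 2 loses 5 − 2 = 3. Product = 6·3 = 18.
At both High: Investor 1 loses 11 − 5 = 6 by deviating; Investor 2 loses 7 − 6 = 1. Product = 6·1 = 6.
18 > 6, so both Medium is risk-dominant. Investor 2's payoff there is 5.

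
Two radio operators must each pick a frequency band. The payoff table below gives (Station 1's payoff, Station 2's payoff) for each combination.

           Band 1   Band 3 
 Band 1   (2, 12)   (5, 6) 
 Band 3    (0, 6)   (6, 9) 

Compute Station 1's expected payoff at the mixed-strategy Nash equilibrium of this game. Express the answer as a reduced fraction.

4

Station 2 mixes with probability q on Band 1, chosen so Station 1 is indifferent: 2q + 5(1−q) = 0q + 6(1−q) gives q = 1/3.
Station 1's expected payoff (from either row, since indifferent) is 2·1/3 + 5·2/3 = 4.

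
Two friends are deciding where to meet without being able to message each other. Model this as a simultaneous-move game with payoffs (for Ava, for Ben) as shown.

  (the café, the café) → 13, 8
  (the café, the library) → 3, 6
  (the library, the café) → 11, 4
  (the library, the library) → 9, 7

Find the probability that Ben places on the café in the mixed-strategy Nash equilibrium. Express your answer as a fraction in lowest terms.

3/4

Ben's mix q on the café must make Ava indifferent between the café and the library.
Ava's payoff from the café: 13q + 3(1−q). From the library: 11q + 9(1−q).
Set equal: 2q = 6(1−q) → q = 6/8 = 3/4.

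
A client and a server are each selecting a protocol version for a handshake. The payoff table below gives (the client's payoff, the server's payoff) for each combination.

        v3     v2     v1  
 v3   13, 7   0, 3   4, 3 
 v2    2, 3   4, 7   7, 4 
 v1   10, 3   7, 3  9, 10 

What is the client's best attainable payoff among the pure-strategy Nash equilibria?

13

Both v3 is a pure NE (the client: 13 ≥ 10; the server: 7 ≥ 3). The client gets 13.
Both v1 is a pure NE (the client: 9 ≥ 7; the server: 10 ≥ 3). The client gets 9.
Every other cell has a profitable deviation for at least one player. Highest of {13, 9} is 13.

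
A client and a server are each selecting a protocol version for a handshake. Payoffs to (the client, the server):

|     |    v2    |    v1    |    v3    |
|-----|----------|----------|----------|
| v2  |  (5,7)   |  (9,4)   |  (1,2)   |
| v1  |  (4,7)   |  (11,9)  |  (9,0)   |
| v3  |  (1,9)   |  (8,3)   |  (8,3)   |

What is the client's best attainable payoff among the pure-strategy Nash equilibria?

Both v2 is a pure NE (the client: 5 ≥ 4; the server: 7 ≥ 4). The client gets 5.
Both v1 is a pure NE (the client: 11 ≥ 9; the server: 9 ≥ 7). The client gets 11.
Every other cell has a profitable deviation for at least one player. Highest of {5, 11} is 11.

11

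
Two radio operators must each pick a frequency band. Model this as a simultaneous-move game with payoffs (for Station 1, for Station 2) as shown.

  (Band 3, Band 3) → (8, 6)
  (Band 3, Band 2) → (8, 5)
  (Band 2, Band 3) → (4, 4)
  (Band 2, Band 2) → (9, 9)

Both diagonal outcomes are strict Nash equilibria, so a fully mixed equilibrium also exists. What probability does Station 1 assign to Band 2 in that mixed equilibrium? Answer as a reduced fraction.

1/6

Station 1's mix p on Band 3 must make Station 2 indifferent between Band 3 and Band 2.
Station 2's payoff from Band 3: 6p + 4(1−p). From Band 2: 5p + 9(1−p).
Set equal: 1p = 5(1−p) → p = 5/6.
Probability on Band 2 is 1 − 5/6 = 1/6.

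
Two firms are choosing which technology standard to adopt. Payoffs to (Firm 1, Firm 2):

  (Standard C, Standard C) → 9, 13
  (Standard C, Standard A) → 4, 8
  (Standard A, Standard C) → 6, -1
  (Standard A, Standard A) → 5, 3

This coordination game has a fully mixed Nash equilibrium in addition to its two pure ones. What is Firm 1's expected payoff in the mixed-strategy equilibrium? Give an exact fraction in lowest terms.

Firm 2 mixes with probability q on Standard C, chosen so Firm 1 is indifferent: 9q + 4(1−q) = 6q + 5(1−q) gives q = 1/4.
Firm 1's expected payoff (from either row, since indifferent) is 9·1/4 + 4·3/4 = 21/4.

21/4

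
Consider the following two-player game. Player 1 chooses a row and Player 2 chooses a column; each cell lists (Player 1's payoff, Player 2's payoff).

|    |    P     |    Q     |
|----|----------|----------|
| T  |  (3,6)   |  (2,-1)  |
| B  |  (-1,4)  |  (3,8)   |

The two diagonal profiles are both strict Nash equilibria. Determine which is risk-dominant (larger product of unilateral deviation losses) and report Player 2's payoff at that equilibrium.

At (T, P): Player 1 loses 3 − (-1) = 4 by deviating; Player 2 loses 6 − (-1) = 7. Product = 4·7 = 28.
At (B, Q): Player 1 loses 3 − 2 = 1 by deviating; Player 2 loses 8 − 4 = 4. Product = 1·4 = 4.
28 > 4, so (T, P) is risk-dominant. Player 2's payoff there is 6.

6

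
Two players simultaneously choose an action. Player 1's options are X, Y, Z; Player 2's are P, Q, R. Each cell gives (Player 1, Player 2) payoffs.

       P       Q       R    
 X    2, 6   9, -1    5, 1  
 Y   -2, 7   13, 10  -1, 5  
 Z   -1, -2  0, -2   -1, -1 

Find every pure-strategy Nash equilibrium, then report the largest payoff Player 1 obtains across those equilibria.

13

(X, P) is a pure NE (Player 1: 2 ≥ -1; Player 2: 6 ≥ 1). Player 1 gets 2.
(Y, Q) is a pure NE (Player 1: 13 ≥ 9; Player 2: 10 ≥ 7). Player 1 gets 13.
Every other cell has a profitable deviation for at least one player. Highest of {2, 13} is 13.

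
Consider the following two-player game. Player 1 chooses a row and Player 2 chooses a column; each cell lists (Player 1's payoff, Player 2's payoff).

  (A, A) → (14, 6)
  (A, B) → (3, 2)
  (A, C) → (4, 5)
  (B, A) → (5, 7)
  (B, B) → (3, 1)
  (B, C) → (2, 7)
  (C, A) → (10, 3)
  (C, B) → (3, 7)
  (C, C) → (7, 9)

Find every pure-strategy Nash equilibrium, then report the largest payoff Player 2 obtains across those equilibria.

Both A is a pure NE (Player 1: 14 ≥ 10; Player 2: 6 ≥ 5). Player 2 gets 6.
Both C is a pure NE (Player 1: 7 ≥ 4; Player 2: 9 ≥ 7). Player 2 gets 9.
Every other cell has a profitable deviation for at least one player. Highest of {6, 9} is 9.

9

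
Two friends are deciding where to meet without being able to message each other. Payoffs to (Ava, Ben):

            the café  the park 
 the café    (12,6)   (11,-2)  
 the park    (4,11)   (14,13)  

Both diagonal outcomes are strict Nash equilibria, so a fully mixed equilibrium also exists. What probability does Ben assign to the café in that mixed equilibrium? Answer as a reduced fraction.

Ben's mix q on the café must make Ava indifferent between the café and the park.
Ava's payoff from the café: 12q + 11(1−q). From the park: 4q + 14(1−q).
Set equal: 8q = 3(1−q) → q = 3/11.

3/11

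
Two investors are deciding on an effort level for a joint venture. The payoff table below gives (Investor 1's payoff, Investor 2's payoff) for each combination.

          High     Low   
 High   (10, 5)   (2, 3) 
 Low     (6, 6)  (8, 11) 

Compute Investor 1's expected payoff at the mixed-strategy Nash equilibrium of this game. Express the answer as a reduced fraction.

34/5

Investor 2 mixes with probability q on High, chosen so Investor 1 is indifferent: 10q + 2(1−q) = 6q + 8(1−q) gives q = 3/5.
Investor 1's expected payoff (from either row, since indifferent) is 10·3/5 + 2·2/5 = 34/5.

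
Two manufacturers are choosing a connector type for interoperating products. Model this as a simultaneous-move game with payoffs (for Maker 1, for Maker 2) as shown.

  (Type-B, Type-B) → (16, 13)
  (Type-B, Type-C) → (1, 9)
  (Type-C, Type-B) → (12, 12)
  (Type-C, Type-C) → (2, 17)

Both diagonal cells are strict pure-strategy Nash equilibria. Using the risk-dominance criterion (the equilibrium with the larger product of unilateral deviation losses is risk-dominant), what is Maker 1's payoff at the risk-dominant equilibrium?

16

At both Type-B: Maker 1 loses 16 − 12 = 4 by deviating; Maker 2 loses 13 − 9 = 4. Product = 4·4 = 16.
At both Type-C: Maker 1 loses 2 − 1 = 1 by deviating; Maker 2 loses 17 − 12 = 5. Product = 1·5 = 5.
16 > 5, so both Type-B is risk-dominant. Maker 1's payoff there is 16.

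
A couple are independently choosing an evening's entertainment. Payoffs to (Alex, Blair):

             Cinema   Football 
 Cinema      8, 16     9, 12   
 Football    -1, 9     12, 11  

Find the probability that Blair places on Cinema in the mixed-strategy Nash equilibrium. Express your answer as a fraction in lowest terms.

1/4

Blair's mix q on Cinema must make Alex indifferent between Cinema and Football.
Alex's payoff from Cinema: 8q + 9(1−q). From Football: (-1)q + 12(1−q).
Set equal: 9q = 3(1−q) → q = 3/12 = 1/4.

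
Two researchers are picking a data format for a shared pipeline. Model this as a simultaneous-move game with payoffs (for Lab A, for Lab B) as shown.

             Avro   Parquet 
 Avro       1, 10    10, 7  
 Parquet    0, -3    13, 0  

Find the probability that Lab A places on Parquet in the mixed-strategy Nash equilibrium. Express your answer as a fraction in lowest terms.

1/2

Lab A's mix p on Avro must make Lab B indifferent between Avro and Parquet.
Lab B's payoff from Avro: 10p + (-3)(1−p). From Parquet: 7p + 0(1−p).
Set equal: 3p = 3(1−p) → p = 3/6 = 1/2.
Probability on Parquet is 1 − 1/2 = 1/2.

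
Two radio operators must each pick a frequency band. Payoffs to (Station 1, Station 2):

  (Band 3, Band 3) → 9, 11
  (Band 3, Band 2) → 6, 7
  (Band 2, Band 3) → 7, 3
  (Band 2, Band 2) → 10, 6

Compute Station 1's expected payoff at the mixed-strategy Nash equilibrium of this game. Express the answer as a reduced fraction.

8

Station 2 mixes with probability q on Band 3, chosen so Station 1 is indifferent: 9q + 6(1−q) = 7q + 10(1−q) gives q = 2/3.
Station 1's expected payoff (from either row, since indifferent) is 9·2/3 + 6·1/3 = 8.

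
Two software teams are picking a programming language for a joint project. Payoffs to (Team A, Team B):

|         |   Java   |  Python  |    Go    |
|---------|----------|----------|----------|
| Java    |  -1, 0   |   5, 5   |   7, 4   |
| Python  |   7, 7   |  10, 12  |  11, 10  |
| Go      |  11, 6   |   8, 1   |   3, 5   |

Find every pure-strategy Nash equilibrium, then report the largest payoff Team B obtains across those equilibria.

Both Python is a pure NE (Team A: 10 ≥ 8; Team B: 12 ≥ 10). Team B gets 12.
(Go, Java) is a pure NE (Team A: 11 ≥ 7; Team B: 6 ≥ 5). Team B gets 6.
Every other cell has a profitable deviation for at least one player. Highest of {12, 6} is 12.

12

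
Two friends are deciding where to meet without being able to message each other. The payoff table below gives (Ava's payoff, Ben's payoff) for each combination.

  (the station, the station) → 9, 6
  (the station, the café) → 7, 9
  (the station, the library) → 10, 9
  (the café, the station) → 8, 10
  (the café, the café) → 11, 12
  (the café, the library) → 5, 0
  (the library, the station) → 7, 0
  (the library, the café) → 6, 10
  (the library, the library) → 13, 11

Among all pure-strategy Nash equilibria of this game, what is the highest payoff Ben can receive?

Both the café is a pure NE (Ava: 11 ≥ 7; Ben: 12 ≥ 10). Ben gets 12.
Both the library is a pure NE (Ava: 13 ≥ 10; Ben: 11 ≥ 10). Ben gets 11.
Every other cell has a profitable deviation for at least one player. Highest of {12, 11} is 12.

12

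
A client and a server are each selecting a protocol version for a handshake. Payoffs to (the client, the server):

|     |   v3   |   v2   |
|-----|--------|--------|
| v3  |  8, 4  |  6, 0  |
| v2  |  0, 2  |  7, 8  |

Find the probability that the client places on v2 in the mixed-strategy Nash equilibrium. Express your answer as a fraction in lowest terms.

The client's mix p on v3 must make the server indifferent between v3 and v2.
The server's payoff from v3: 4p + 2(1−p). From v2: 0p + 8(1−p).
Set equal: 4p = 6(1−p) → p = 6/10 = 3/5.
Probability on v2 is 1 − 3/5 = 2/5.

2/5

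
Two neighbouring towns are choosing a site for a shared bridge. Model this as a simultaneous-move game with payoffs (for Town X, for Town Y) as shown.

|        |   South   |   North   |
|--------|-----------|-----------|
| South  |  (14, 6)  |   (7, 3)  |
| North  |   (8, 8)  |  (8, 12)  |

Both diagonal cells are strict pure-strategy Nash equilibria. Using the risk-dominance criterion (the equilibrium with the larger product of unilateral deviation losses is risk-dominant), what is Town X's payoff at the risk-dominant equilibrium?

At both South: Town X loses 14 − 8 = 6 by deviating; Town Y loses 6 − 3 = 3. Product = 6·3 = 18.
At both North: Town X loses 8 − 7 = 1 by deviating; Town Y loses 12 − 8 = 4. Product = 1·4 = 4.
18 > 4, so both South is risk-dominant. Town X's payoff there is 14.

14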